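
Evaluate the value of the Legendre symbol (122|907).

(122|907)
  = -(61|907)    [907 ≡ 3 mod 8 ⇒ (2|907) = -1]
  = -(907|61)    [QR: 61 ≡ 1 mod 4, sign kept]
  = -(53|61)    [907 ≡ 53 mod 61]
  = -(61|53)    [QR: 53 ≡ 1 mod 4, sign kept]
  = -(8|53)    [61 ≡ 8 mod 53]
  = (1|53)    [53 ≡ 5 mod 8 ⇒ (2|53)^3 = -1]
  = 1    [(1|53) = 1]

1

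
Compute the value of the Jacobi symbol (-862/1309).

-1

(-862/1309)
  = (447/1309)    [-862 ≡ 447 mod 1309]
  = (1309/447)    [QR: 1309 ≡ 1 mod 4, sign kept]
  = (415/447)    [1309 ≡ 415 mod 447]
  = -(447/415)    [QR: both ≡ 3 mod 4, sign flips]
  = -(32/415)    [447 ≡ 32 mod 415]
  = -(1/415)    [415 ≡ 7 mod 8 ⇒ (2/415)^5 = +1]
  = -1    [(1/415) = 1]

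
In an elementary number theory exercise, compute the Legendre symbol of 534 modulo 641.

-1

Factor out 2: 534 = 2·267. Since 641 ≡ 1 (mod 8), (2/641) = +1. Now have (267/641).
641 ≡ 1 (mod 4), so quadratic reciprocity gives (267/641) = (641/267). Reduce: 641 ≡ 107 (mod 267). Now have (107/267).
Both 107 ≡ 3 and 267 ≡ 3 (mod 4), so reciprocity gives (107/267) = -(267/107). Reduce: 267 ≡ 53 (mod 107). Now have -(53/107).
53 ≡ 1 (mod 4), so quadratic reciprocity gives (53/107) = (107/53). Reduce: 107 ≡ 1 (mod 53). Now have -(1/53).
(1/53) = 1. Collecting the sign factors: -1.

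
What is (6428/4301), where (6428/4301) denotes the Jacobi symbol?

Reduce the numerator: 6428 ≡ 2127 (mod 4301), so (6428/4301) = (2127/4301).
4301 ≡ 1 (mod 4), so quadratic reciprocity gives (2127/4301) = (4301/2127). Reduce: 4301 ≡ 47 (mod 2127). Now have (47/2127).
Both 47 ≡ 3 and 2127 ≡ 3 (mod 4), so reciprocity gives (47/2127) = -(2127/47). Reduce: 2127 ≡ 12 (mod 47). Now have -(12/47).
Factor out 2: 12 = 2^2·3. Since 47 ≡ 7 (mod 8), (2/47) = +1, and (2/47)^2 = +1. Now have -(3/47).
Both 3 ≡ 3 and 47 ≡ 3 (mod 4), so reciprocity gives (3/47) = -(47/3). Reduce: 47 ≡ 2 (mod 3). Now have (2/3).
Factor out 2: 2 = 2. Since 3 ≡ 3 (mod 8), (2/3) = -1. Now have -(1/3).
(1/3) = 1. Collecting the sign factors: -1.

-1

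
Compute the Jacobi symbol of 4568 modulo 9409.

(4568/9409)
  = (571/9409)    [9409 ≡ 1 mod 8 ⇒ (2/9409)^3 = +1]
  = (9409/571)    [QR: 9409 ≡ 1 mod 4, sign kept]
  = (273/571)    [9409 ≡ 273 mod 571]
  = (571/273)    [QR: 273 ≡ 1 mod 4, sign kept]
  = (25/273)    [571 ≡ 25 mod 273]
  = (273/25)    [QR: 25 ≡ 1 mod 4, sign kept]
  = (23/25)    [273 ≡ 23 mod 25]
  = (25/23)    [QR: 25 ≡ 1 mod 4, sign kept]
  = (2/23)    [25 ≡ 2 mod 23]
  = (1/23)    [23 ≡ 7 mod 8 ⇒ (2/23) = +1]
  = 1    [(1/23) = 1]

1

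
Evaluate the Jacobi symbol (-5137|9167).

1

(-5137|9167)
  = (4030|9167)    [-5137 ≡ 4030 mod 9167]
  = (2015|9167)    [9167 ≡ 7 mod 8 ⇒ (2|9167) = +1]
  = -(9167|2015)    [QR: both ≡ 3 mod 4, sign flips]
  = -(1107|2015)    [9167 ≡ 1107 mod 2015]
  = (2015|1107)    [QR: both ≡ 3 mod 4, sign flips]
  = (908|1107)    [2015 ≡ 908 mod 1107]
  = (227|1107)    [1107 ≡ 3 mod 8 ⇒ (2|1107)^2 = +1]
  = -(1107|227)    [QR: both ≡ 3 mod 4, sign flips]
  = -(199|227)    [1107 ≡ 199 mod 227]
  = (227|199)    [QR: both ≡ 3 mod 4, sign flips]
  = (28|199)    [227 ≡ 28 mod 199]
  = (7|199)    [199 ≡ 7 mod 8 ⇒ (2|199)^2 = +1]
  = -(199|7)    [QR: both ≡ 3 mod 4, sign flips]
  = -(3|7)    [199 ≡ 3 mod 7]
  = (7|3)    [QR: both ≡ 3 mod 4, sign flips]
  = (1|3)    [7 ≡ 1 mod 3]
  = 1    [(1|3) = 1]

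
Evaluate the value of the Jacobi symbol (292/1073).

-1

(292/1073)
  = (73/1073)    [1073 ≡ 1 mod 8 ⇒ (2/1073)^2 = +1]
  = (1073/73)    [QR: 73 ≡ 1 mod 4, sign kept]
  = (51/73)    [1073 ≡ 51 mod 73]
  = (73/51)    [QR: 73 ≡ 1 mod 4, sign kept]
  = (22/51)    [73 ≡ 22 mod 51]
  = -(11/51)    [51 ≡ 3 mod 8 ⇒ (2/51) = -1]
  = (51/11)    [QR: both ≡ 3 mod 4, sign flips]
  = (7/11)    [51 ≡ 7 mod 11]
  = -(11/7)    [QR: both ≡ 3 mod 4, sign flips]
  = -(4/7)    [11 ≡ 4 mod 7]
  = -(1/7)    [7 ≡ 7 mod 8 ⇒ (2/7)^2 = +1]
  = -1    [(1/7) = 1]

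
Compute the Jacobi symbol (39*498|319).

1

By multiplicativity, (39·498|319) = (39|319)·(498|319).
First factor (39|319):
(39|319)
  = -(319|39)    [QR: both ≡ 3 mod 4, sign flips]
  = -(7|39)    [319 ≡ 7 mod 39]
  = (39|7)    [QR: both ≡ 3 mod 4, sign flips]
  = (4|7)    [39 ≡ 4 mod 7]
  = (1|7)    [7 ≡ 7 mod 8 ⇒ (2|7)^2 = +1]
  = 1    [(1|7) = 1]
Second factor (498|319):
(498|319)
  = (179|319)    [498 ≡ 179 mod 319]
  = -(319|179)    [QR: both ≡ 3 mod 4, sign flips]
  = -(140|179)    [319 ≡ 140 mod 179]
  = -(35|179)    [179 ≡ 3 mod 8 ⇒ (2|179)^2 = +1]
  = (179|35)    [QR: both ≡ 3 mod 4, sign flips]
  = (4|35)    [179 ≡ 4 mod 35]
  = (1|35)    [35 ≡ 3 mod 8 ⇒ (2|35)^2 = +1]
  = 1    [(1|35) = 1]
Product: (1)·(1) = 1.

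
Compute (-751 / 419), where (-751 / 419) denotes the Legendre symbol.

1

(-751 / 419)
  = -(751 / 419)    [419 ≡ 3 mod 4 ⇒ (-1 / 419) = -1]
  = -(332 / 419)    [751 ≡ 332 mod 419]
  = -(83 / 419)    [419 ≡ 3 mod 8 ⇒ (2 / 419)^2 = +1]
  = (419 / 83)    [QR: both ≡ 3 mod 4, sign flips]
  = (4 / 83)    [419 ≡ 4 mod 83]
  = (1 / 83)    [83 ≡ 3 mod 8 ⇒ (2 / 83)^2 = +1]
  = 1    [(1 / 83) = 1]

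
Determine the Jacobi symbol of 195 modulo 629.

629 ≡ 1 (mod 4), so quadratic reciprocity gives (195/629) = (629/195). Reduce: 629 ≡ 44 (mod 195). Now have (44/195).
Factor out 2: 44 = 2^2·11. Since 195 ≡ 3 (mod 8), (2/195) = -1, and (2/195)^2 = +1. Now have (11/195).
Both 11 ≡ 3 and 195 ≡ 3 (mod 4), so reciprocity gives (11/195) = -(195/11). Reduce: 195 ≡ 8 (mod 11). Now have -(8/11).
Factor out 2: 8 = 2^3. Since 11 ≡ 3 (mod 8), (2/11) = -1, and (2/11)^3 = -1. Now have (1/11).
(1/11) = 1. Collecting the sign factors: 1.

1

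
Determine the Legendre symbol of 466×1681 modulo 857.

-1

By multiplicativity, (466·1681|857) = (466|857)·(1681|857).
First factor (466|857):
Factor out 2: 466 = 2·233. Since 857 ≡ 1 (mod 8), (2|857) = +1. Now have (233|857).
233 ≡ 1 (mod 4), so quadratic reciprocity gives (233|857) = (857|233). Reduce: 857 ≡ 158 (mod 233). Now have (158|233).
Factor out 2: 158 = 2·79. Since 233 ≡ 1 (mod 8), (2|233) = +1. Now have (79|233).
233 ≡ 1 (mod 4), so quadratic reciprocity gives (79|233) = (233|79). Reduce: 233 ≡ 75 (mod 79). Now have (75|79).
Both 75 ≡ 3 and 79 ≡ 3 (mod 4), so reciprocity gives (75|79) = -(79|75). Reduce: 79 ≡ 4 (mod 75). Now have -(4|75).
Factor out 2: 4 = 2^2. Since 75 ≡ 3 (mod 8), (2|75) = -1, and (2|75)^2 = +1. Now have -(1|75).
(1|75) = 1. Collecting the sign factors: -1.
Second factor (1681|857):
Reduce the numerator: 1681 ≡ 824 (mod 857), so (1681|857) = (824|857).
Factor out 2: 824 = 2^3·103. Since 857 ≡ 1 (mod 8), (2|857) = +1, and (2|857)^3 = +1. Now have (103|857).
857 ≡ 1 (mod 4), so quadratic reciprocity gives (103|857) = (857|103). Reduce: 857 ≡ 33 (mod 103). Now have (33|103).
33 ≡ 1 (mod 4), so quadratic reciprocity gives (33|103) = (103|33). Reduce: 103 ≡ 4 (mod 33). Now have (4|33).
Factor out 2: 4 = 2^2. Since 33 ≡ 1 (mod 8), (2|33) = +1, and (2|33)^2 = +1. Now have (1|33).
(1|33) = 1. Collecting the sign factors: 1.
Product: (-1)·(1) = -1.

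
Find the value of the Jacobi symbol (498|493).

-1

Reduce the numerator: 498 ≡ 5 (mod 493), so (498|493) = (5|493).
5 ≡ 1 (mod 4), so quadratic reciprocity gives (5|493) = (493|5). Reduce: 493 ≡ 3 (mod 5). Now have (3|5).
5 ≡ 1 (mod 4), so quadratic reciprocity gives (3|5) = (5|3). Reduce: 5 ≡ 2 (mod 3). Now have (2|3).
Factor out 2: 2 = 2. Since 3 ≡ 3 (mod 8), (2|3) = -1. Now have -(1|3).
(1|3) = 1. Collecting the sign factors: -1.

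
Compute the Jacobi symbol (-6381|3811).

1

Reduce the numerator: -6381 ≡ 1241 (mod 3811), so (-6381|3811) = (1241|3811).
1241 ≡ 1 (mod 4), so quadratic reciprocity gives (1241|3811) = (3811|1241). Reduce: 3811 ≡ 88 (mod 1241). Now have (88|1241).
Factor out 2: 88 = 2^3·11. Since 1241 ≡ 1 (mod 8), (2|1241) = +1, and (2|1241)^3 = +1. Now have (11|1241).
1241 ≡ 1 (mod 4), so quadratic reciprocity gives (11|1241) = (1241|11). Reduce: 1241 ≡ 9 (mod 11). Now have (9|11).
9 ≡ 1 (mod 4), so quadratic reciprocity gives (9|11) = (11|9). Reduce: 11 ≡ 2 (mod 9). Now have (2|9).
Factor out 2: 2 = 2. Since 9 ≡ 1 (mod 8), (2|9) = +1. Now have (1|9).
(1|9) = 1. Collecting the sign factors: 1.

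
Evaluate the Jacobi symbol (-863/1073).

1

(-863/1073)
  = (863/1073)    [1073 ≡ 1 mod 4 ⇒ (-1/1073) = +1]
  = (1073/863)    [QR: 1073 ≡ 1 mod 4, sign kept]
  = (210/863)    [1073 ≡ 210 mod 863]
  = (105/863)    [863 ≡ 7 mod 8 ⇒ (2/863) = +1]
  = (863/105)    [QR: 105 ≡ 1 mod 4, sign kept]
  = (23/105)    [863 ≡ 23 mod 105]
  = (105/23)    [QR: 105 ≡ 1 mod 4, sign kept]
  = (13/23)    [105 ≡ 13 mod 23]
  = (23/13)    [QR: 13 ≡ 1 mod 4, sign kept]
  = (10/13)    [23 ≡ 10 mod 13]
  = -(5/13)    [13 ≡ 5 mod 8 ⇒ (2/13) = -1]
  = -(13/5)    [QR: 5 ≡ 1 mod 4, sign kept]
  = -(3/5)    [13 ≡ 3 mod 5]
  = -(5/3)    [QR: 5 ≡ 1 mod 4, sign kept]
  = -(2/3)    [5 ≡ 2 mod 3]
  = (1/3)    [3 ≡ 3 mod 8 ⇒ (2/3) = -1]
  = 1    [(1/3) = 1]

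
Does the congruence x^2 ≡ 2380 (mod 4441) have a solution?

no

(2380|4441)
  = (595|4441)    [4441 ≡ 1 mod 8 ⇒ (2|4441)^2 = +1]
  = (4441|595)    [QR: 4441 ≡ 1 mod 4, sign kept]
  = (276|595)    [4441 ≡ 276 mod 595]
  = (69|595)    [595 ≡ 3 mod 8 ⇒ (2|595)^2 = +1]
  = (595|69)    [QR: 69 ≡ 1 mod 4, sign kept]
  = (43|69)    [595 ≡ 43 mod 69]
  = (69|43)    [QR: 69 ≡ 1 mod 4, sign kept]
  = (26|43)    [69 ≡ 26 mod 43]
  = -(13|43)    [43 ≡ 3 mod 8 ⇒ (2|43) = -1]
  = -(43|13)    [QR: 13 ≡ 1 mod 4, sign kept]
  = -(4|13)    [43 ≡ 4 mod 13]
  = -(1|13)    [13 ≡ 5 mod 8 ⇒ (2|13)^2 = +1]
  = -1    [(1|13) = 1]
The Legendre symbol is -1, so x^2 ≡ 2380 (mod 4441) has no solution.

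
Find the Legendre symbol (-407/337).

(-407/337)
  = (267/337)    [-407 ≡ 267 mod 337]
  = (337/267)    [QR: 337 ≡ 1 mod 4, sign kept]
  = (70/267)    [337 ≡ 70 mod 267]
  = -(35/267)    [267 ≡ 3 mod 8 ⇒ (2/267) = -1]
  = (267/35)    [QR: both ≡ 3 mod 4, sign flips]
  = (22/35)    [267 ≡ 22 mod 35]
  = -(11/35)    [35 ≡ 3 mod 8 ⇒ (2/35) = -1]
  = (35/11)    [QR: both ≡ 3 mod 4, sign flips]
  = (2/11)    [35 ≡ 2 mod 11]
  = -(1/11)    [11 ≡ 3 mod 8 ⇒ (2/11) = -1]
  = -1    [(1/11) = 1]

-1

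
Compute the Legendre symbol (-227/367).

Reduce the numerator: -227 ≡ 140 (mod 367), so (-227/367) = (140/367).
Factor out 2: 140 = 2^2·35. Since 367 ≡ 7 (mod 8), (2/367) = +1, and (2/367)^2 = +1. Now have (35/367).
Both 35 ≡ 3 and 367 ≡ 3 (mod 4), so reciprocity gives (35/367) = -(367/35). Reduce: 367 ≡ 17 (mod 35). Now have -(17/35).
17 ≡ 1 (mod 4), so quadratic reciprocity gives (17/35) = (35/17). Reduce: 35 ≡ 1 (mod 17). Now have -(1/17).
(1/17) = 1. Collecting the sign factors: -1.

-1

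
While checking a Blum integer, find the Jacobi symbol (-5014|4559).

1

(-5014|4559)
  = -(5014|4559)    [4559 ≡ 3 mod 4 ⇒ (-1|4559) = -1]
  = -(455|4559)    [5014 ≡ 455 mod 4559]
  = (4559|455)    [QR: both ≡ 3 mod 4, sign flips]
  = (9|455)    [4559 ≡ 9 mod 455]
  = (455|9)    [QR: 9 ≡ 1 mod 4, sign kept]
  = (5|9)    [455 ≡ 5 mod 9]
  = (9|5)    [QR: 5 ≡ 1 mod 4, sign kept]
  = (4|5)    [9 ≡ 4 mod 5]
  = (1|5)    [5 ≡ 5 mod 8 ⇒ (2|5)^2 = +1]
  = 1    [(1|5) = 1]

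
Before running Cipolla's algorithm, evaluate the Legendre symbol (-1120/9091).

(-1120/9091)
  = (7971/9091)    [-1120 ≡ 7971 mod 9091]
  = -(9091/7971)    [QR: both ≡ 3 mod 4, sign flips]
  = -(1120/7971)    [9091 ≡ 1120 mod 7971]
  = (35/7971)    [7971 ≡ 3 mod 8 ⇒ (2/7971)^5 = -1]
  = -(7971/35)    [QR: both ≡ 3 mod 4, sign flips]
  = -(26/35)    [7971 ≡ 26 mod 35]
  = (13/35)    [35 ≡ 3 mod 8 ⇒ (2/35) = -1]
  = (35/13)    [QR: 13 ≡ 1 mod 4, sign kept]
  = (9/13)    [35 ≡ 9 mod 13]
  = (13/9)    [QR: 9 ≡ 1 mod 4, sign kept]
  = (4/9)    [13 ≡ 4 mod 9]
  = (1/9)    [9 ≡ 1 mod 8 ⇒ (2/9)^2 = +1]
  = 1    [(1/9) = 1]

1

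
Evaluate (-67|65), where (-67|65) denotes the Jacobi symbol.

1

(-67|65)
  = (63|65)    [-67 ≡ 63 mod 65]
  = (65|63)    [QR: 65 ≡ 1 mod 4, sign kept]
  = (2|63)    [65 ≡ 2 mod 63]
  = (1|63)    [63 ≡ 7 mod 8 ⇒ (2|63) = +1]
  = 1    [(1|63) = 1]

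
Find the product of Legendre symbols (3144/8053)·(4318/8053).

By multiplicativity, (3144·4318/8053) = (3144/8053)·(4318/8053).
First factor (3144/8053):
Factor out 2: 3144 = 2^3·393. Since 8053 ≡ 5 (mod 8), (2/8053) = -1, and (2/8053)^3 = -1. Now have -(393/8053).
393 ≡ 1 (mod 4), so quadratic reciprocity gives (393/8053) = (8053/393). Reduce: 8053 ≡ 193 (mod 393). Now have -(193/393).
193 ≡ 1 (mod 4), so quadratic reciprocity gives (193/393) = (393/193). Reduce: 393 ≡ 7 (mod 193). Now have -(7/193).
193 ≡ 1 (mod 4), so quadratic reciprocity gives (7/193) = (193/7). Reduce: 193 ≡ 4 (mod 7). Now have -(4/7).
Factor out 2: 4 = 2^2. Since 7 ≡ 7 (mod 8), (2/7) = +1, and (2/7)^2 = +1. Now have -(1/7).
(1/7) = 1. Collecting the sign factors: -1.
Second factor (4318/8053):
Factor out 2: 4318 = 2·2159. Since 8053 ≡ 5 (mod 8), (2/8053) = -1. Now have -(2159/8053).
8053 ≡ 1 (mod 4), so quadratic reciprocity gives (2159/8053) = (8053/2159). Reduce: 8053 ≡ 1576 (mod 2159). Now have -(1576/2159).
Factor out 2: 1576 = 2^3·197. Since 2159 ≡ 7 (mod 8), (2/2159) = +1, and (2/2159)^3 = +1. Now have -(197/2159).
197 ≡ 1 (mod 4), so quadratic reciprocity gives (197/2159) = (2159/197). Reduce: 2159 ≡ 189 (mod 197). Now have -(189/197).
189 ≡ 1 (mod 4), so quadratic reciprocity gives (189/197) = (197/189). Reduce: 197 ≡ 8 (mod 189). Now have -(8/189).
Factor out 2: 8 = 2^3. Since 189 ≡ 5 (mod 8), (2/189) = -1, and (2/189)^3 = -1. Now have (1/189).
(1/189) = 1. Collecting the sign factors: 1.
Product: (-1)·(1) = -1.

-1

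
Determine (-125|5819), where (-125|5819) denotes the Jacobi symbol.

Reduce the numerator: -125 ≡ 5694 (mod 5819), so (-125|5819) = (5694|5819).
Factor out 2: 5694 = 2·2847. Since 5819 ≡ 3 (mod 8), (2|5819) = -1. Now have -(2847|5819).
Both 2847 ≡ 3 and 5819 ≡ 3 (mod 4), so reciprocity gives (2847|5819) = -(5819|2847). Reduce: 5819 ≡ 125 (mod 2847). Now have (125|2847).
125 ≡ 1 (mod 4), so quadratic reciprocity gives (125|2847) = (2847|125). Reduce: 2847 ≡ 97 (mod 125). Now have (97|125).
97 ≡ 1 (mod 4), so quadratic reciprocity gives (97|125) = (125|97). Reduce: 125 ≡ 28 (mod 97). Now have (28|97).
Factor out 2: 28 = 2^2·7. Since 97 ≡ 1 (mod 8), (2|97) = +1, and (2|97)^2 = +1. Now have (7|97).
97 ≡ 1 (mod 4), so quadratic reciprocity gives (7|97) = (97|7). Reduce: 97 ≡ 6 (mod 7). Now have (6|7).
Factor out 2: 6 = 2·3. Since 7 ≡ 7 (mod 8), (2|7) = +1. Now have (3|7).
Both 3 ≡ 3 and 7 ≡ 3 (mod 4), so reciprocity gives (3|7) = -(7|3). Reduce: 7 ≡ 1 (mod 3). Now have -(1|3).
(1|3) = 1. Collecting the sign factors: -1.

-1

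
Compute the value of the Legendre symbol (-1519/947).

-1

Reduce the numerator: -1519 ≡ 375 (mod 947), so (-1519/947) = (375/947).
Both 375 ≡ 3 and 947 ≡ 3 (mod 4), so reciprocity gives (375/947) = -(947/375). Reduce: 947 ≡ 197 (mod 375). Now have -(197/375).
197 ≡ 1 (mod 4), so quadratic reciprocity gives (197/375) = (375/197). Reduce: 375 ≡ 178 (mod 197). Now have -(178/197).
Factor out 2: 178 = 2·89. Since 197 ≡ 5 (mod 8), (2/197) = -1. Now have (89/197).
89 ≡ 1 (mod 4), so quadratic reciprocity gives (89/197) = (197/89). Reduce: 197 ≡ 19 (mod 89). Now have (19/89).
89 ≡ 1 (mod 4), so quadratic reciprocity gives (19/89) = (89/19). Reduce: 89 ≡ 13 (mod 19). Now have (13/19).
13 ≡ 1 (mod 4), so quadratic reciprocity gives (13/19) = (19/13). Reduce: 19 ≡ 6 (mod 13). Now have (6/13).
Factor out 2: 6 = 2·3. Since 13 ≡ 5 (mod 8), (2/13) = -1. Now have -(3/13).
13 ≡ 1 (mod 4), so quadratic reciprocity gives (3/13) = (13/3). Reduce: 13 ≡ 1 (mod 3). Now have -(1/3).
(1/3) = 1. Collecting the sign factors: -1.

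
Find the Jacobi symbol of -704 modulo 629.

-1

Pull out -1: (-704/629) = (-1/629)·(704/629). Since 629 ≡ 1 (mod 4), (-1/629) = +1. Now have (704/629).
Reduce the numerator: 704 ≡ 75 (mod 629), so (704/629) = (75/629).
629 ≡ 1 (mod 4), so quadratic reciprocity gives (75/629) = (629/75). Reduce: 629 ≡ 29 (mod 75). Now have (29/75).
29 ≡ 1 (mod 4), so quadratic reciprocity gives (29/75) = (75/29). Reduce: 75 ≡ 17 (mod 29). Now have (17/29).
17 ≡ 1 (mod 4), so quadratic reciprocity gives (17/29) = (29/17). Reduce: 29 ≡ 12 (mod 17). Now have (12/17).
Factor out 2: 12 = 2^2·3. Since 17 ≡ 1 (mod 8), (2/17) = +1, and (2/17)^2 = +1. Now have (3/17).
17 ≡ 1 (mod 4), so quadratic reciprocity gives (3/17) = (17/3). Reduce: 17 ≡ 2 (mod 3). Now have (2/3).
Factor out 2: 2 = 2. Since 3 ≡ 3 (mod 8), (2/3) = -1. Now have -(1/3).
(1/3) = 1. Collecting the sign factors: -1.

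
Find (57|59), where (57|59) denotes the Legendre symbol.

57 ≡ 1 (mod 4), so quadratic reciprocity gives (57|59) = (59|57). Reduce: 59 ≡ 2 (mod 57). Now have (2|57).
Factor out 2: 2 = 2. Since 57 ≡ 1 (mod 8), (2|57) = +1. Now have (1|57).
(1|57) = 1. Collecting the sign factors: 1.

1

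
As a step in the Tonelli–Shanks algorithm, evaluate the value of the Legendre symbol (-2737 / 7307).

-1

Pull out -1: (-2737 / 7307) = (-1 / 7307)·(2737 / 7307). Since 7307 ≡ 3 (mod 4), (-1 / 7307) = -1. Now have -(2737 / 7307).
2737 ≡ 1 (mod 4), so quadratic reciprocity gives (2737 / 7307) = (7307 / 2737). Reduce: 7307 ≡ 1833 (mod 2737). Now have -(1833 / 2737).
1833 ≡ 1 (mod 4), so quadratic reciprocity gives (1833 / 2737) = (2737 / 1833). Reduce: 2737 ≡ 904 (mod 1833). Now have -(904 / 1833).
Factor out 2: 904 = 2^3·113. Since 1833 ≡ 1 (mod 8), (2 / 1833) = +1, and (2 / 1833)^3 = +1. Now have -(113 / 1833).
113 ≡ 1 (mod 4), so quadratic reciprocity gives (113 / 1833) = (1833 / 113). Reduce: 1833 ≡ 25 (mod 113). Now have -(25 / 113).
25 ≡ 1 (mod 4), so quadratic reciprocity gives (25 / 113) = (113 / 25). Reduce: 113 ≡ 13 (mod 25). Now have -(13 / 25).
13 ≡ 1 (mod 4), so quadratic reciprocity gives (13 / 25) = (25 / 13). Reduce: 25 ≡ 12 (mod 13). Now have -(12 / 13).
Factor out 2: 12 = 2^2·3. Since 13 ≡ 5 (mod 8), (2 / 13) = -1, and (2 / 13)^2 = +1. Now have -(3 / 13).
13 ≡ 1 (mod 4), so quadratic reciprocity gives (3 / 13) = (13 / 3). Reduce: 13 ≡ 1 (mod 3). Now have -(1 / 3).
(1 / 3) = 1. Collecting the sign factors: -1.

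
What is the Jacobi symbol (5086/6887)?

(5086/6887)
  = (2543/6887)    [6887 ≡ 7 mod 8 ⇒ (2/6887) = +1]
  = -(6887/2543)    [QR: both ≡ 3 mod 4, sign flips]
  = -(1801/2543)    [6887 ≡ 1801 mod 2543]
  = -(2543/1801)    [QR: 1801 ≡ 1 mod 4, sign kept]
  = -(742/1801)    [2543 ≡ 742 mod 1801]
  = -(371/1801)    [1801 ≡ 1 mod 8 ⇒ (2/1801) = +1]
  = -(1801/371)    [QR: 1801 ≡ 1 mod 4, sign kept]
  = -(317/371)    [1801 ≡ 317 mod 371]
  = -(371/317)    [QR: 317 ≡ 1 mod 4, sign kept]
  = -(54/317)    [371 ≡ 54 mod 317]
  = (27/317)    [317 ≡ 5 mod 8 ⇒ (2/317) = -1]
  = (317/27)    [QR: 317 ≡ 1 mod 4, sign kept]
  = (20/27)    [317 ≡ 20 mod 27]
  = (5/27)    [27 ≡ 3 mod 8 ⇒ (2/27)^2 = +1]
  = (27/5)    [QR: 5 ≡ 1 mod 4, sign kept]
  = (2/5)    [27 ≡ 2 mod 5]
  = -(1/5)    [5 ≡ 5 mod 8 ⇒ (2/5) = -1]
  = -1    [(1/5) = 1]

-1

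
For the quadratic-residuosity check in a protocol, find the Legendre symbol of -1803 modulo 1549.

(-1803|1549)
  = (1803|1549)    [1549 ≡ 1 mod 4 ⇒ (-1|1549) = +1]
  = (254|1549)    [1803 ≡ 254 mod 1549]
  = -(127|1549)    [1549 ≡ 5 mod 8 ⇒ (2|1549) = -1]
  = -(1549|127)    [QR: 1549 ≡ 1 mod 4, sign kept]
  = -(25|127)    [1549 ≡ 25 mod 127]
  = -(127|25)    [QR: 25 ≡ 1 mod 4, sign kept]
  = -(2|25)    [127 ≡ 2 mod 25]
  = -(1|25)    [25 ≡ 1 mod 8 ⇒ (2|25) = +1]
  = -1    [(1|25) = 1]

-1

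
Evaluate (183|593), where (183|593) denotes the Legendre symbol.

(183|593)
  = (593|183)    [QR: 593 ≡ 1 mod 4, sign kept]
  = (44|183)    [593 ≡ 44 mod 183]
  = (11|183)    [183 ≡ 7 mod 8 ⇒ (2|183)^2 = +1]
  = -(183|11)    [QR: both ≡ 3 mod 4, sign flips]
  = -(7|11)    [183 ≡ 7 mod 11]
  = (11|7)    [QR: both ≡ 3 mod 4, sign flips]
  = (4|7)    [11 ≡ 4 mod 7]
  = (1|7)    [7 ≡ 7 mod 8 ⇒ (2|7)^2 = +1]
  = 1    [(1|7) = 1]

1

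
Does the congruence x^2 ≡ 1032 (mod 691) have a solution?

(1032/691)
  = (341/691)    [1032 ≡ 341 mod 691]
  = (691/341)    [QR: 341 ≡ 1 mod 4, sign kept]
  = (9/341)    [691 ≡ 9 mod 341]
  = (341/9)    [QR: 9 ≡ 1 mod 4, sign kept]
  = (8/9)    [341 ≡ 8 mod 9]
  = (1/9)    [9 ≡ 1 mod 8 ⇒ (2/9)^3 = +1]
  = 1    [(1/9) = 1]
(1032/691) = 1, and 691 is prime, so 1032 is a quadratic residue mod 691.

yes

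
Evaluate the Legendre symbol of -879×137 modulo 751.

1

By multiplicativity, (-879·137/751) = (-879/751)·(137/751).
First factor (-879/751):
(-879/751)
  = (623/751)    [-879 ≡ 623 mod 751]
  = -(751/623)    [QR: both ≡ 3 mod 4, sign flips]
  = -(128/623)    [751 ≡ 128 mod 623]
  = -(1/623)    [623 ≡ 7 mod 8 ⇒ (2/623)^7 = +1]
  = -1    [(1/623) = 1]
Second factor (137/751):
(137/751)
  = (751/137)    [QR: 137 ≡ 1 mod 4, sign kept]
  = (66/137)    [751 ≡ 66 mod 137]
  = (33/137)    [137 ≡ 1 mod 8 ⇒ (2/137) = +1]
  = (137/33)    [QR: 33 ≡ 1 mod 4, sign kept]
  = (5/33)    [137 ≡ 5 mod 33]
  = (33/5)    [QR: 5 ≡ 1 mod 4, sign kept]
  = (3/5)    [33 ≡ 3 mod 5]
  = (5/3)    [QR: 5 ≡ 1 mod 4, sign kept]
  = (2/3)    [5 ≡ 2 mod 3]
  = -(1/3)    [3 ≡ 3 mod 8 ⇒ (2/3) = -1]
  = -1    [(1/3) = 1]
Product: (-1)·(-1) = 1.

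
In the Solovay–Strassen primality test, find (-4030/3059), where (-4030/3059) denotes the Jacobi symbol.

(-4030/3059)
  = (2088/3059)    [-4030 ≡ 2088 mod 3059]
  = -(261/3059)    [3059 ≡ 3 mod 8 ⇒ (2/3059)^3 = -1]
  = -(3059/261)    [QR: 261 ≡ 1 mod 4, sign kept]
  = -(188/261)    [3059 ≡ 188 mod 261]
  = -(47/261)    [261 ≡ 5 mod 8 ⇒ (2/261)^2 = +1]
  = -(261/47)    [QR: 261 ≡ 1 mod 4, sign kept]
  = -(26/47)    [261 ≡ 26 mod 47]
  = -(13/47)    [47 ≡ 7 mod 8 ⇒ (2/47) = +1]
  = -(47/13)    [QR: 13 ≡ 1 mod 4, sign kept]
  = -(8/13)    [47 ≡ 8 mod 13]
  = (1/13)    [13 ≡ 5 mod 8 ⇒ (2/13)^3 = -1]
  = 1    [(1/13) = 1]

1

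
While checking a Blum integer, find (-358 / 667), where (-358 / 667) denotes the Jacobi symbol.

1

(-358 / 667)
  = (309 / 667)    [-358 ≡ 309 mod 667]
  = (667 / 309)    [QR: 309 ≡ 1 mod 4, sign kept]
  = (49 / 309)    [667 ≡ 49 mod 309]
  = (309 / 49)    [QR: 49 ≡ 1 mod 4, sign kept]
  = (15 / 49)    [309 ≡ 15 mod 49]
  = (49 / 15)    [QR: 49 ≡ 1 mod 4, sign kept]
  = (4 / 15)    [49 ≡ 4 mod 15]
  = (1 / 15)    [15 ≡ 7 mod 8 ⇒ (2 / 15)^2 = +1]
  = 1    [(1 / 15) = 1]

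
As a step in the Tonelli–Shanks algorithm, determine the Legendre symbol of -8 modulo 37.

(-8|37)
  = (29|37)    [-8 ≡ 29 mod 37]
  = (37|29)    [QR: 29 ≡ 1 mod 4, sign kept]
  = (8|29)    [37 ≡ 8 mod 29]
  = -(1|29)    [29 ≡ 5 mod 8 ⇒ (2|29)^3 = -1]
  = -1    [(1|29) = 1]

-1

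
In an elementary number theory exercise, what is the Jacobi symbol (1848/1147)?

Reduce the numerator: 1848 ≡ 701 (mod 1147), so (1848/1147) = (701/1147).
701 ≡ 1 (mod 4), so quadratic reciprocity gives (701/1147) = (1147/701). Reduce: 1147 ≡ 446 (mod 701). Now have (446/701).
Factor out 2: 446 = 2·223. Since 701 ≡ 5 (mod 8), (2/701) = -1. Now have -(223/701).
701 ≡ 1 (mod 4), so quadratic reciprocity gives (223/701) = (701/223). Reduce: 701 ≡ 32 (mod 223). Now have -(32/223).
Factor out 2: 32 = 2^5. Since 223 ≡ 7 (mod 8), (2/223) = +1, and (2/223)^5 = +1. Now have -(1/223).
(1/223) = 1. Collecting the sign factors: -1.

-1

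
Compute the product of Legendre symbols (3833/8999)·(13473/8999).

By multiplicativity, (3833·13473/8999) = (3833/8999)·(13473/8999).
First factor (3833/8999):
3833 ≡ 1 (mod 4), so quadratic reciprocity gives (3833/8999) = (8999/3833). Reduce: 8999 ≡ 1333 (mod 3833). Now have (1333/3833).
1333 ≡ 1 (mod 4), so quadratic reciprocity gives (1333/3833) = (3833/1333). Reduce: 3833 ≡ 1167 (mod 1333). Now have (1167/1333).
1333 ≡ 1 (mod 4), so quadratic reciprocity gives (1167/1333) = (1333/1167). Reduce: 1333 ≡ 166 (mod 1167). Now have (166/1167).
Factor out 2: 166 = 2·83. Since 1167 ≡ 7 (mod 8), (2/1167) = +1. Now have (83/1167).
Both 83 ≡ 3 and 1167 ≡ 3 (mod 4), so reciprocity gives (83/1167) = -(1167/83). Reduce: 1167 ≡ 5 (mod 83). Now have -(5/83).
5 ≡ 1 (mod 4), so quadratic reciprocity gives (5/83) = (83/5). Reduce: 83 ≡ 3 (mod 5). Now have -(3/5).
5 ≡ 1 (mod 4), so quadratic reciprocity gives (3/5) = (5/3). Reduce: 5 ≡ 2 (mod 3). Now have -(2/3).
Factor out 2: 2 = 2. Since 3 ≡ 3 (mod 8), (2/3) = -1. Now have (1/3).
(1/3) = 1. Collecting the sign factors: 1.
Second factor (13473/8999):
Reduce the numerator: 13473 ≡ 4474 (mod 8999), so (13473/8999) = (4474/8999).
Factor out 2: 4474 = 2·2237. Since 8999 ≡ 7 (mod 8), (2/8999) = +1. Now have (2237/8999).
2237 ≡ 1 (mod 4), so quadratic reciprocity gives (2237/8999) = (8999/2237). Reduce: 8999 ≡ 51 (mod 2237). Now have (51/2237).
2237 ≡ 1 (mod 4), so quadratic reciprocity gives (51/2237) = (2237/51). Reduce: 2237 ≡ 44 (mod 51). Now have (44/51).
Factor out 2: 44 = 2^2·11. Since 51 ≡ 3 (mod 8), (2/51) = -1, and (2/51)^2 = +1. Now have (11/51).
Both 11 ≡ 3 and 51 ≡ 3 (mod 4), so reciprocity gives (11/51) = -(51/11). Reduce: 51 ≡ 7 (mod 11). Now have -(7/11).
Both 7 ≡ 3 and 11 ≡ 3 (mod 4), so reciprocity gives (7/11) = -(11/7). Reduce: 11 ≡ 4 (mod 7). Now have (4/7).
Factor out 2: 4 = 2^2. Since 7 ≡ 7 (mod 8), (2/7) = +1, and (2/7)^2 = +1. Now have (1/7).
(1/7) = 1. Collecting the sign factors: 1.
Product: (1)·(1) = 1.

1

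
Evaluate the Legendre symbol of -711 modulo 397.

1

Pull out -1: (-711/397) = (-1/397)·(711/397). Since 397 ≡ 1 (mod 4), (-1/397) = +1. Now have (711/397).
Reduce the numerator: 711 ≡ 314 (mod 397), so (711/397) = (314/397).
Factor out 2: 314 = 2·157. Since 397 ≡ 5 (mod 8), (2/397) = -1. Now have -(157/397).
157 ≡ 1 (mod 4), so quadratic reciprocity gives (157/397) = (397/157). Reduce: 397 ≡ 83 (mod 157). Now have -(83/157).
157 ≡ 1 (mod 4), so quadratic reciprocity gives (83/157) = (157/83). Reduce: 157 ≡ 74 (mod 83). Now have -(74/83).
Factor out 2: 74 = 2·37. Since 83 ≡ 3 (mod 8), (2/83) = -1. Now have (37/83).
37 ≡ 1 (mod 4), so quadratic reciprocity gives (37/83) = (83/37). Reduce: 83 ≡ 9 (mod 37). Now have (9/37).
9 ≡ 1 (mod 4), so quadratic reciprocity gives (9/37) = (37/9). Reduce: 37 ≡ 1 (mod 9). Now have (1/9).
(1/9) = 1. Collecting the sign factors: 1.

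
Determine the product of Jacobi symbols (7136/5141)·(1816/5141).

By multiplicativity, (7136·1816/5141) = (7136/5141)·(1816/5141).
First factor (7136/5141):
(7136/5141)
  = (1995/5141)    [7136 ≡ 1995 mod 5141]
  = (5141/1995)    [QR: 5141 ≡ 1 mod 4, sign kept]
  = (1151/1995)    [5141 ≡ 1151 mod 1995]
  = -(1995/1151)    [QR: both ≡ 3 mod 4, sign flips]
  = -(844/1151)    [1995 ≡ 844 mod 1151]
  = -(211/1151)    [1151 ≡ 7 mod 8 ⇒ (2/1151)^2 = +1]
  = (1151/211)    [QR: both ≡ 3 mod 4, sign flips]
  = (96/211)    [1151 ≡ 96 mod 211]
  = -(3/211)    [211 ≡ 3 mod 8 ⇒ (2/211)^5 = -1]
  = (211/3)    [QR: both ≡ 3 mod 4, sign flips]
  = (1/3)    [211 ≡ 1 mod 3]
  = 1    [(1/3) = 1]
Second factor (1816/5141):
(1816/5141)
  = -(227/5141)    [5141 ≡ 5 mod 8 ⇒ (2/5141)^3 = -1]
  = -(5141/227)    [QR: 5141 ≡ 1 mod 4, sign kept]
  = -(147/227)    [5141 ≡ 147 mod 227]
  = (227/147)    [QR: both ≡ 3 mod 4, sign flips]
  = (80/147)    [227 ≡ 80 mod 147]
  = (5/147)    [147 ≡ 3 mod 8 ⇒ (2/147)^4 = +1]
  = (147/5)    [QR: 5 ≡ 1 mod 4, sign kept]
  = (2/5)    [147 ≡ 2 mod 5]
  = -(1/5)    [5 ≡ 5 mod 8 ⇒ (2/5) = -1]
  = -1    [(1/5) = 1]
Product: (1)·(-1) = -1.

-1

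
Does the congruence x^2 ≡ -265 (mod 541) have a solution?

Reduce the numerator: -265 ≡ 276 (mod 541), so (-265/541) = (276/541).
Factor out 2: 276 = 2^2·69. Since 541 ≡ 5 (mod 8), (2/541) = -1, and (2/541)^2 = +1. Now have (69/541).
69 ≡ 1 (mod 4), so quadratic reciprocity gives (69/541) = (541/69). Reduce: 541 ≡ 58 (mod 69). Now have (58/69).
Factor out 2: 58 = 2·29. Since 69 ≡ 5 (mod 8), (2/69) = -1. Now have -(29/69).
29 ≡ 1 (mod 4), so quadratic reciprocity gives (29/69) = (69/29). Reduce: 69 ≡ 11 (mod 29). Now have -(11/29).
29 ≡ 1 (mod 4), so quadratic reciprocity gives (11/29) = (29/11). Reduce: 29 ≡ 7 (mod 11). Now have -(7/11).
Both 7 ≡ 3 and 11 ≡ 3 (mod 4), so reciprocity gives (7/11) = -(11/7). Reduce: 11 ≡ 4 (mod 7). Now have (4/7).
Factor out 2: 4 = 2^2. Since 7 ≡ 7 (mod 8), (2/7) = +1, and (2/7)^2 = +1. Now have (1/7).
(1/7) = 1. Collecting the sign factors: 1.
(-265/541) = 1, and 541 is prime, so -265 is a quadratic residue mod 541.

yes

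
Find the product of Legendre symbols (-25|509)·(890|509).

-1

By multiplicativity, (-25·890|509) = (-25|509)·(890|509).
First factor (-25|509):
(-25|509)
  = (484|509)    [-25 ≡ 484 mod 509]
  = (121|509)    [509 ≡ 5 mod 8 ⇒ (2|509)^2 = +1]
  = (509|121)    [QR: 121 ≡ 1 mod 4, sign kept]
  = (25|121)    [509 ≡ 25 mod 121]
  = (121|25)    [QR: 25 ≡ 1 mod 4, sign kept]
  = (21|25)    [121 ≡ 21 mod 25]
  = (25|21)    [QR: 21 ≡ 1 mod 4, sign kept]
  = (4|21)    [25 ≡ 4 mod 21]
  = (1|21)    [21 ≡ 5 mod 8 ⇒ (2|21)^2 = +1]
  = 1    [(1|21) = 1]
Second factor (890|509):
(890|509)
  = (381|509)    [890 ≡ 381 mod 509]
  = (509|381)    [QR: 381 ≡ 1 mod 4, sign kept]
  = (128|381)    [509 ≡ 128 mod 381]
  = -(1|381)    [381 ≡ 5 mod 8 ⇒ (2|381)^7 = -1]
  = -1    [(1|381) = 1]
Product: (1)·(-1) = -1.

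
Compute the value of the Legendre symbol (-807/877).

(-807/877)
  = (70/877)    [-807 ≡ 70 mod 877]
  = -(35/877)    [877 ≡ 5 mod 8 ⇒ (2/877) = -1]
  = -(877/35)    [QR: 877 ≡ 1 mod 4, sign kept]
  = -(2/35)    [877 ≡ 2 mod 35]
  = (1/35)    [35 ≡ 3 mod 8 ⇒ (2/35) = -1]
  = 1    [(1/35) = 1]

1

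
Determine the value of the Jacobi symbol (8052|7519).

Reduce the numerator: 8052 ≡ 533 (mod 7519), so (8052|7519) = (533|7519).
533 ≡ 1 (mod 4), so quadratic reciprocity gives (533|7519) = (7519|533). Reduce: 7519 ≡ 57 (mod 533). Now have (57|533).
57 ≡ 1 (mod 4), so quadratic reciprocity gives (57|533) = (533|57). Reduce: 533 ≡ 20 (mod 57). Now have (20|57).
Factor out 2: 20 = 2^2·5. Since 57 ≡ 1 (mod 8), (2|57) = +1, and (2|57)^2 = +1. Now have (5|57).
5 ≡ 1 (mod 4), so quadratic reciprocity gives (5|57) = (57|5). Reduce: 57 ≡ 2 (mod 5). Now have (2|5).
Factor out 2: 2 = 2. Since 5 ≡ 5 (mod 8), (2|5) = -1. Now have -(1|5).
(1|5) = 1. Collecting the sign factors: -1.

-1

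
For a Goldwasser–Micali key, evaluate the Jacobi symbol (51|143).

(51|143)
  = -(143|51)    [QR: both ≡ 3 mod 4, sign flips]
  = -(41|51)    [143 ≡ 41 mod 51]
  = -(51|41)    [QR: 41 ≡ 1 mod 4, sign kept]
  = -(10|41)    [51 ≡ 10 mod 41]
  = -(5|41)    [41 ≡ 1 mod 8 ⇒ (2|41) = +1]
  = -(41|5)    [QR: 5 ≡ 1 mod 4, sign kept]
  = -(1|5)    [41 ≡ 1 mod 5]
  = -1    [(1|5) = 1]

-1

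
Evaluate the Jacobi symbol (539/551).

Both 539 ≡ 3 and 551 ≡ 3 (mod 4), so reciprocity gives (539/551) = -(551/539). Reduce: 551 ≡ 12 (mod 539). Now have -(12/539).
Factor out 2: 12 = 2^2·3. Since 539 ≡ 3 (mod 8), (2/539) = -1, and (2/539)^2 = +1. Now have -(3/539).
Both 3 ≡ 3 and 539 ≡ 3 (mod 4), so reciprocity gives (3/539) = -(539/3). Reduce: 539 ≡ 2 (mod 3). Now have (2/3).
Factor out 2: 2 = 2. Since 3 ≡ 3 (mod 8), (2/3) = -1. Now have -(1/3).
(1/3) = 1. Collecting the sign factors: -1.

-1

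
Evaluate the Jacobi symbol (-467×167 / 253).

By multiplicativity, (-467·167 / 253) = (-467 / 253)·(167 / 253).
First factor (-467 / 253):
(-467 / 253)
  = (467 / 253)    [253 ≡ 1 mod 4 ⇒ (-1 / 253) = +1]
  = (214 / 253)    [467 ≡ 214 mod 253]
  = -(107 / 253)    [253 ≡ 5 mod 8 ⇒ (2 / 253) = -1]
  = -(253 / 107)    [QR: 253 ≡ 1 mod 4, sign kept]
  = -(39 / 107)    [253 ≡ 39 mod 107]
  = (107 / 39)    [QR: both ≡ 3 mod 4, sign flips]
  = (29 / 39)    [107 ≡ 29 mod 39]
  = (39 / 29)    [QR: 29 ≡ 1 mod 4, sign kept]
  = (10 / 29)    [39 ≡ 10 mod 29]
  = -(5 / 29)    [29 ≡ 5 mod 8 ⇒ (2 / 29) = -1]
  = -(29 / 5)    [QR: 5 ≡ 1 mod 4, sign kept]
  = -(4 / 5)    [29 ≡ 4 mod 5]
  = -(1 / 5)    [5 ≡ 5 mod 8 ⇒ (2 / 5)^2 = +1]
  = -1    [(1 / 5) = 1]
Second factor (167 / 253):
(167 / 253)
  = (253 / 167)    [QR: 253 ≡ 1 mod 4, sign kept]
  = (86 / 167)    [253 ≡ 86 mod 167]
  = (43 / 167)    [167 ≡ 7 mod 8 ⇒ (2 / 167) = +1]
  = -(167 / 43)    [QR: both ≡ 3 mod 4, sign flips]
  = -(38 / 43)    [167 ≡ 38 mod 43]
  = (19 / 43)    [43 ≡ 3 mod 8 ⇒ (2 / 43) = -1]
  = -(43 / 19)    [QR: both ≡ 3 mod 4, sign flips]
  = -(5 / 19)    [43 ≡ 5 mod 19]
  = -(19 / 5)    [QR: 5 ≡ 1 mod 4, sign kept]
  = -(4 / 5)    [19 ≡ 4 mod 5]
  = -(1 / 5)    [5 ≡ 5 mod 8 ⇒ (2 / 5)^2 = +1]
  = -1    [(1 / 5) = 1]
Product: (-1)·(-1) = 1.

1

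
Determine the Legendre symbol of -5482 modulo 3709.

Reduce the numerator: -5482 ≡ 1936 (mod 3709), so (-5482/3709) = (1936/3709).
Factor out 2: 1936 = 2^4·121. Since 3709 ≡ 5 (mod 8), (2/3709) = -1, and (2/3709)^4 = +1. Now have (121/3709).
121 ≡ 1 (mod 4), so quadratic reciprocity gives (121/3709) = (3709/121). Reduce: 3709 ≡ 79 (mod 121). Now have (79/121).
121 ≡ 1 (mod 4), so quadratic reciprocity gives (79/121) = (121/79). Reduce: 121 ≡ 42 (mod 79). Now have (42/79).
Factor out 2: 42 = 2·21. Since 79 ≡ 7 (mod 8), (2/79) = +1. Now have (21/79).
21 ≡ 1 (mod 4), so quadratic reciprocity gives (21/79) = (79/21). Reduce: 79 ≡ 16 (mod 21). Now have (16/21).
Factor out 2: 16 = 2^4. Since 21 ≡ 5 (mod 8), (2/21) = -1, and (2/21)^4 = +1. Now have (1/21).
(1/21) = 1. Collecting the sign factors: 1.

1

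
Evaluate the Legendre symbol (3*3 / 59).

1

By multiplicativity, (3·3 / 59) = (3 / 59)·(3 / 59).
First factor (3 / 59):
Both 3 ≡ 3 and 59 ≡ 3 (mod 4), so reciprocity gives (3 / 59) = -(59 / 3). Reduce: 59 ≡ 2 (mod 3). Now have -(2 / 3).
Factor out 2: 2 = 2. Since 3 ≡ 3 (mod 8), (2 / 3) = -1. Now have (1 / 3).
(1 / 3) = 1. Collecting the sign factors: 1.
Second factor (3 / 59):
Both 3 ≡ 3 and 59 ≡ 3 (mod 4), so reciprocity gives (3 / 59) = -(59 / 3). Reduce: 59 ≡ 2 (mod 3). Now have -(2 / 3).
Factor out 2: 2 = 2. Since 3 ≡ 3 (mod 8), (2 / 3) = -1. Now have (1 / 3).
(1 / 3) = 1. Collecting the sign factors: 1.
Product: (1)·(1) = 1.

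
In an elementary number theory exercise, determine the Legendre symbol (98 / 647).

(98 / 647)
  = (49 / 647)    [647 ≡ 7 mod 8 ⇒ (2 / 647) = +1]
  = (647 / 49)    [QR: 49 ≡ 1 mod 4, sign kept]
  = (10 / 49)    [647 ≡ 10 mod 49]
  = (5 / 49)    [49 ≡ 1 mod 8 ⇒ (2 / 49) = +1]
  = (49 / 5)    [QR: 5 ≡ 1 mod 4, sign kept]
  = (4 / 5)    [49 ≡ 4 mod 5]
  = (1 / 5)    [5 ≡ 5 mod 8 ⇒ (2 / 5)^2 = +1]
  = 1    [(1 / 5) = 1]

1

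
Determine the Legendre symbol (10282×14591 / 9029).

By multiplicativity, (10282·14591 / 9029) = (10282 / 9029)·(14591 / 9029).
First factor (10282 / 9029):
(10282 / 9029)
  = (1253 / 9029)    [10282 ≡ 1253 mod 9029]
  = (9029 / 1253)    [QR: 1253 ≡ 1 mod 4, sign kept]
  = (258 / 1253)    [9029 ≡ 258 mod 1253]
  = -(129 / 1253)    [1253 ≡ 5 mod 8 ⇒ (2 / 1253) = -1]
  = -(1253 / 129)    [QR: 129 ≡ 1 mod 4, sign kept]
  = -(92 / 129)    [1253 ≡ 92 mod 129]
  = -(23 / 129)    [129 ≡ 1 mod 8 ⇒ (2 / 129)^2 = +1]
  = -(129 / 23)    [QR: 129 ≡ 1 mod 4, sign kept]
  = -(14 / 23)    [129 ≡ 14 mod 23]
  = -(7 / 23)    [23 ≡ 7 mod 8 ⇒ (2 / 23) = +1]
  = (23 / 7)    [QR: both ≡ 3 mod 4, sign flips]
  = (2 / 7)    [23 ≡ 2 mod 7]
  = (1 / 7)    [7 ≡ 7 mod 8 ⇒ (2 / 7) = +1]
  = 1    [(1 / 7) = 1]
Second factor (14591 / 9029):
(14591 / 9029)
  = (5562 / 9029)    [14591 ≡ 5562 mod 9029]
  = -(2781 / 9029)    [9029 ≡ 5 mod 8 ⇒ (2 / 9029) = -1]
  = -(9029 / 2781)    [QR: 2781 ≡ 1 mod 4, sign kept]
  = -(686 / 2781)    [9029 ≡ 686 mod 2781]
  = (343 / 2781)    [2781 ≡ 5 mod 8 ⇒ (2 / 2781) = -1]
  = (2781 / 343)    [QR: 2781 ≡ 1 mod 4, sign kept]
  = (37 / 343)    [2781 ≡ 37 mod 343]
  = (343 / 37)    [QR: 37 ≡ 1 mod 4, sign kept]
  = (10 / 37)    [343 ≡ 10 mod 37]
  = -(5 / 37)    [37 ≡ 5 mod 8 ⇒ (2 / 37) = -1]
  = -(37 / 5)    [QR: 5 ≡ 1 mod 4, sign kept]
  = -(2 / 5)    [37 ≡ 2 mod 5]
  = (1 / 5)    [5 ≡ 5 mod 8 ⇒ (2 / 5) = -1]
  = 1    [(1 / 5) = 1]
Product: (1)·(1) = 1.

1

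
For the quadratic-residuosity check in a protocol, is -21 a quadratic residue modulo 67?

no

Reduce the numerator: -21 ≡ 46 (mod 67), so (-21/67) = (46/67).
Factor out 2: 46 = 2·23. Since 67 ≡ 3 (mod 8), (2/67) = -1. Now have -(23/67).
Both 23 ≡ 3 and 67 ≡ 3 (mod 4), so reciprocity gives (23/67) = -(67/23). Reduce: 67 ≡ 21 (mod 23). Now have (21/23).
21 ≡ 1 (mod 4), so quadratic reciprocity gives (21/23) = (23/21). Reduce: 23 ≡ 2 (mod 21). Now have (2/21).
Factor out 2: 2 = 2. Since 21 ≡ 5 (mod 8), (2/21) = -1. Now have -(1/21).
(1/21) = 1. Collecting the sign factors: -1.
(-21/67) = -1, and 67 is prime, so -21 is not a quadratic residue mod 67.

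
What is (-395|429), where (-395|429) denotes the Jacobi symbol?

-1

(-395|429)
  = (34|429)    [-395 ≡ 34 mod 429]
  = -(17|429)    [429 ≡ 5 mod 8 ⇒ (2|429) = -1]
  = -(429|17)    [QR: 17 ≡ 1 mod 4, sign kept]
  = -(4|17)    [429 ≡ 4 mod 17]
  = -(1|17)    [17 ≡ 1 mod 8 ⇒ (2|17)^2 = +1]
  = -1    [(1|17) = 1]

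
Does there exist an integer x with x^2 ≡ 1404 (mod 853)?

no

(1404/853)
  = (551/853)    [1404 ≡ 551 mod 853]
  = (853/551)    [QR: 853 ≡ 1 mod 4, sign kept]
  = (302/551)    [853 ≡ 302 mod 551]
  = (151/551)    [551 ≡ 7 mod 8 ⇒ (2/551) = +1]
  = -(551/151)    [QR: both ≡ 3 mod 4, sign flips]
  = -(98/151)    [551 ≡ 98 mod 151]
  = -(49/151)    [151 ≡ 7 mod 8 ⇒ (2/151) = +1]
  = -(151/49)    [QR: 49 ≡ 1 mod 4, sign kept]
  = -(4/49)    [151 ≡ 4 mod 49]
  = -(1/49)    [49 ≡ 1 mod 8 ⇒ (2/49)^2 = +1]
  = -1    [(1/49) = 1]
The Legendre symbol is -1, so x^2 ≡ 1404 (mod 853) has no solution.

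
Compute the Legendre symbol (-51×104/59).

-1

By multiplicativity, (-51·104/59) = (-51/59)·(104/59).
First factor (-51/59):
Pull out -1: (-51/59) = (-1/59)·(51/59). Since 59 ≡ 3 (mod 4), (-1/59) = -1. Now have -(51/59).
Both 51 ≡ 3 and 59 ≡ 3 (mod 4), so reciprocity gives (51/59) = -(59/51). Reduce: 59 ≡ 8 (mod 51). Now have (8/51).
Factor out 2: 8 = 2^3. Since 51 ≡ 3 (mod 8), (2/51) = -1, and (2/51)^3 = -1. Now have -(1/51).
(1/51) = 1. Collecting the sign factors: -1.
Second factor (104/59):
Reduce the numerator: 104 ≡ 45 (mod 59), so (104/59) = (45/59).
45 ≡ 1 (mod 4), so quadratic reciprocity gives (45/59) = (59/45). Reduce: 59 ≡ 14 (mod 45). Now have (14/45).
Factor out 2: 14 = 2·7. Since 45 ≡ 5 (mod 8), (2/45) = -1. Now have -(7/45).
45 ≡ 1 (mod 4), so quadratic reciprocity gives (7/45) = (45/7). Reduce: 45 ≡ 3 (mod 7). Now have -(3/7).
Both 3 ≡ 3 and 7 ≡ 3 (mod 4), so reciprocity gives (3/7) = -(7/3). Reduce: 7 ≡ 1 (mod 3). Now have (1/3).
(1/3) = 1. Collecting the sign factors: 1.
Product: (-1)·(1) = -1.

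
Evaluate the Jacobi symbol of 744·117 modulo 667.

-1

By multiplicativity, (744·117 / 667) = (744 / 667)·(117 / 667).
First factor (744 / 667):
Reduce the numerator: 744 ≡ 77 (mod 667), so (744 / 667) = (77 / 667).
77 ≡ 1 (mod 4), so quadratic reciprocity gives (77 / 667) = (667 / 77). Reduce: 667 ≡ 51 (mod 77). Now have (51 / 77).
77 ≡ 1 (mod 4), so quadratic reciprocity gives (51 / 77) = (77 / 51). Reduce: 77 ≡ 26 (mod 51). Now have (26 / 51).
Factor out 2: 26 = 2·13. Since 51 ≡ 3 (mod 8), (2 / 51) = -1. Now have -(13 / 51).
13 ≡ 1 (mod 4), so quadratic reciprocity gives (13 / 51) = (51 / 13). Reduce: 51 ≡ 12 (mod 13). Now have -(12 / 13).
Factor out 2: 12 = 2^2·3. Since 13 ≡ 5 (mod 8), (2 / 13) = -1, and (2 / 13)^2 = +1. Now have -(3 / 13).
13 ≡ 1 (mod 4), so quadratic reciprocity gives (3 / 13) = (13 / 3). Reduce: 13 ≡ 1 (mod 3). Now have -(1 / 3).
(1 / 3) = 1. Collecting the sign factors: -1.
Second factor (117 / 667):
117 ≡ 1 (mod 4), so quadratic reciprocity gives (117 / 667) = (667 / 117). Reduce: 667 ≡ 82 (mod 117). Now have (82 / 117).
Factor out 2: 82 = 2·41. Since 117 ≡ 5 (mod 8), (2 / 117) = -1. Now have -(41 / 117).
41 ≡ 1 (mod 4), so quadratic reciprocity gives (41 / 117) = (117 / 41). Reduce: 117 ≡ 35 (mod 41). Now have -(35 / 41).
41 ≡ 1 (mod 4), so quadratic reciprocity gives (35 / 41) = (41 / 35). Reduce: 41 ≡ 6 (mod 35). Now have -(6 / 35).
Factor out 2: 6 = 2·3. Since 35 ≡ 3 (mod 8), (2 / 35) = -1. Now have (3 / 35).
Both 3 ≡ 3 and 35 ≡ 3 (mod 4), so reciprocity gives (3 / 35) = -(35 / 3). Reduce: 35 ≡ 2 (mod 3). Now have -(2 / 3).
Factor out 2: 2 = 2. Since 3 ≡ 3 (mod 8), (2 / 3) = -1. Now have (1 / 3).
(1 / 3) = 1. Collecting the sign factors: 1.
Product: (-1)·(1) = -1.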